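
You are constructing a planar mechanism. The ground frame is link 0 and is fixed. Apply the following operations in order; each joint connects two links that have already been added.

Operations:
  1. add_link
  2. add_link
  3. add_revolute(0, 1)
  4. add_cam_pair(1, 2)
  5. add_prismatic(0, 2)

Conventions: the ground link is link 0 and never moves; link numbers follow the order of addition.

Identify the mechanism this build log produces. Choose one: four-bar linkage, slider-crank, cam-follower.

links: 3 (incl. ground); joints: 1 revolute, 1 prismatic, 1 higher (cam) pair, forming one closed loop
3 links, revolute + prismatic + higher pair in one loop → cam-follower

cam-follower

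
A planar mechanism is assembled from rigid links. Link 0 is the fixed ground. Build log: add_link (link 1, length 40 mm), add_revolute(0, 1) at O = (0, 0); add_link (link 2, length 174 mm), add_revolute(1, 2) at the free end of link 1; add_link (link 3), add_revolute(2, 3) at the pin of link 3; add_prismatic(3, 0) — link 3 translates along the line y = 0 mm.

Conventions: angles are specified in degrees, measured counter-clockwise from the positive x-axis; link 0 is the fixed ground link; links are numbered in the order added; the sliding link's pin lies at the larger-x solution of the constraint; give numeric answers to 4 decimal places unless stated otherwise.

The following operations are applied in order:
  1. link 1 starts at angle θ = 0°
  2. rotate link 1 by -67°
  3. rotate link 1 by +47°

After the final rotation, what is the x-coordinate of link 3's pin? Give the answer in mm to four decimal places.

geometry: r = 40 mm, L = 174 mm, e = 0 mm; θ starts at 0°
rotate link 1 by -67°: θ ← 0° -67° = -67°
rotate link 1 by +47°: θ ← -67° +47° = -20°
crank pin P = (r cos θ, r sin θ) = (37.587705, -13.680806)
h = r sin θ − e = -13.680806 − 0 = -13.680806
x = r cos θ + √(L² − h²) = 37.587705 + 173.461337 = 211.049042

211.0490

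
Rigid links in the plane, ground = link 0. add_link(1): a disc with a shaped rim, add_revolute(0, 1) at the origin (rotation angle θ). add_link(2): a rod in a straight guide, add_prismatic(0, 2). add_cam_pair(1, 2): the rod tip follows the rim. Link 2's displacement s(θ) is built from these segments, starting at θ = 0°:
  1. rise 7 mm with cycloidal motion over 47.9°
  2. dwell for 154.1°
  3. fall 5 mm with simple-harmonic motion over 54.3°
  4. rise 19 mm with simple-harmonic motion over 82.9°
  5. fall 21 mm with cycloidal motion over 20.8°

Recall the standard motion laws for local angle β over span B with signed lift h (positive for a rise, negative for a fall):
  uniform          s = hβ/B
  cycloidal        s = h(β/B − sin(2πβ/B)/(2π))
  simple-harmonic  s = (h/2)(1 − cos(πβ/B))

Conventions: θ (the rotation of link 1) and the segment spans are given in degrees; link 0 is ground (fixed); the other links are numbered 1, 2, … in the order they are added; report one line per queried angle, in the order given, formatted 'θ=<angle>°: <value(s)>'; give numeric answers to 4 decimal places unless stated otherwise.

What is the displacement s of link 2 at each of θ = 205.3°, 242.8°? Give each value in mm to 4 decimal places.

segment 1 (0° to 47.9°, cycloidal, h = 7) is passed completely: s = 0.0000 + (7) = 7.0000
segment 2 (47.9° to 202°, dwell): s unchanged at 7.0000
θ = 205.3° falls in segment 3 (202° to 256.3°, simple-harmonic, h = -5): β = 205.3 − 202 = 3.3°, B = 54.3°; Δs = -5/2·(1 − cos(π·0.0608)) = -0.0454; s = 7.0000 − 0.0454 = 6.9546
θ = 242.8° falls in segment 3 (202° to 256.3°, simple-harmonic, h = -5): β = 242.8 − 202 = 40.8°, B = 54.3°; Δs = -5/2·(1 − cos(π·0.7514)) = -4.2754; s = 7.0000 − 4.2754 = 2.7246

θ=205.3°: 6.9546
θ=242.8°: 2.7246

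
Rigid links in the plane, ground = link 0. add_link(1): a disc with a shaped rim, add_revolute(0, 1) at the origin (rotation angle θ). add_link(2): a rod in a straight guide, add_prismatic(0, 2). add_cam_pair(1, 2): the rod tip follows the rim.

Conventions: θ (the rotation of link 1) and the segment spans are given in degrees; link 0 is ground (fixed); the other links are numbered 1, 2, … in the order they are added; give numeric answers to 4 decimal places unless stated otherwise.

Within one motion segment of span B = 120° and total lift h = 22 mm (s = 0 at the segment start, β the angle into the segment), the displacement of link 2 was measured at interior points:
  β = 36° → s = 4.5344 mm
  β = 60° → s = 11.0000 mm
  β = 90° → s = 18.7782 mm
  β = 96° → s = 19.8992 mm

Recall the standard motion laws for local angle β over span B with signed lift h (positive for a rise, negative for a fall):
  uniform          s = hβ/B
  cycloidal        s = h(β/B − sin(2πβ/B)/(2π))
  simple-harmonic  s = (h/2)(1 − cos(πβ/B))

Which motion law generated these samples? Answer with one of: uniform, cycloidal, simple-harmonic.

candidates at β/B = r: uniform s = h·r (linear in β); cycloidal s = h·(r − sin(2πr)/(2π)); simple-harmonic s = (h/2)(1 − cos(πr))
β=36°: printed 4.5344 | uniform 6.6000, cycloidal 3.2700, simple-harmonic 4.5344
β=60°: printed 11.0000 | uniform 11.0000, cycloidal 11.0000, simple-harmonic 11.0000
β=90°: printed 18.7782 | uniform 16.5000, cycloidal 20.0014, simple-harmonic 18.7782
β=96°: printed 19.8992 | uniform 17.6000, cycloidal 20.9300, simple-harmonic 19.8992
only one law matches every sample → simple-harmonic

simple-harmonic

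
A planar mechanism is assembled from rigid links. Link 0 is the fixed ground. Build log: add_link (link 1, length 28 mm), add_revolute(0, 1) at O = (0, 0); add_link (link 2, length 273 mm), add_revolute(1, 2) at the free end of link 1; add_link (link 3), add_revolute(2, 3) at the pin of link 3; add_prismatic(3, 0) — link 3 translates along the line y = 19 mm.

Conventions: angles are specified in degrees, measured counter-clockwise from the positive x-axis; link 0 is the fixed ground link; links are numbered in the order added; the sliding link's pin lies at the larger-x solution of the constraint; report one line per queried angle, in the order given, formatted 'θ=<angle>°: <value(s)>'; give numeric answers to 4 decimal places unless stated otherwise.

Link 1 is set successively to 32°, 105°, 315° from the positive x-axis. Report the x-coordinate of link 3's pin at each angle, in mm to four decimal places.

geometry: r = 28 mm, L = 273 mm, e = 19 mm
θ=32°: crank pin P = (r cos θ, r sin θ) = (23.745347, 14.837739)
θ=32°: h = r sin θ − e = 14.837739 − 19 = -4.162261
θ=32°: x = r cos θ + √(L² − h²) = 23.745347 + 272.968268 = 296.713615
θ=105°: crank pin P = (r cos θ, r sin θ) = (-7.246933, 27.045923)
θ=105°: h = r sin θ − e = 27.045923 − 19 = 8.045923
θ=105°: x = r cos θ + √(L² − h²) = -7.246933 + 272.881409 = 265.634475
θ=315°: crank pin P = (r cos θ, r sin θ) = (19.798990, -19.798990)
θ=315°: h = r sin θ − e = -19.798990 − 19 = -38.798990
θ=315°: x = r cos θ + √(L² − h²) = 19.798990 + 270.228863 = 290.027853

θ=32°: 296.7136
θ=105°: 265.6345
θ=315°: 290.0279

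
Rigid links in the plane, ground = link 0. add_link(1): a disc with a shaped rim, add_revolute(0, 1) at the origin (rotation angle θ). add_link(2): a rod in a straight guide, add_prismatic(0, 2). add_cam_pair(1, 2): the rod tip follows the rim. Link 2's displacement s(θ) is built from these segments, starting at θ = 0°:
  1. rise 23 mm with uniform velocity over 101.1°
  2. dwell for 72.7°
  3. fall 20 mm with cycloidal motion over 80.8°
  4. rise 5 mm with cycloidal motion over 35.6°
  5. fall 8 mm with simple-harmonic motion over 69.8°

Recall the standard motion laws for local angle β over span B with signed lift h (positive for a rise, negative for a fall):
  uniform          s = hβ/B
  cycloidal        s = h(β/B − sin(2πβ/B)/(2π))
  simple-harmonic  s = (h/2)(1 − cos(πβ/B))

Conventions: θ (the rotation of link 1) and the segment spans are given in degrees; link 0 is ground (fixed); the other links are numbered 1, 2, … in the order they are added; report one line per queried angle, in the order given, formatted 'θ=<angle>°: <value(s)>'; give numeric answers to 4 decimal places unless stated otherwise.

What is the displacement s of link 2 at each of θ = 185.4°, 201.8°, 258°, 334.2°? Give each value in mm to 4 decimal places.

segment 1 (0° to 101.1°, uniform, h = 23) is passed completely: s = 0.0000 + (23) = 23.0000
segment 2 (101.1° to 173.8°, dwell): s unchanged at 23.0000
θ = 185.4° falls in segment 3 (173.8° to 254.6°, cycloidal, h = -20): β = 185.4 − 173.8 = 11.6°, B = 80.8°; Δs = -20·(0.1436 − sin(2π·0.1436)/(2π)) = -0.3738; s = 23.0000 − 0.3738 = 22.6262
θ = 201.8° falls in segment 3 (173.8° to 254.6°, cycloidal, h = -20): β = 201.8 − 173.8 = 28°, B = 80.8°; Δs = -20·(0.3465 − sin(2π·0.3465)/(2π)) = -4.3154; s = 23.0000 − 4.3154 = 18.6846
segment 3 (173.8° to 254.6°, cycloidal, h = -20) is passed completely: s = 23.0000 + (-20) = 3.0000
θ = 258° falls in segment 4 (254.6° to 290.2°, cycloidal, h = 5): β = 258 − 254.6 = 3.4°, B = 35.6°; Δs = 5·(0.0955 − sin(2π·0.0955)/(2π)) = 0.0281; s = 3.0000 + 0.0281 = 3.0281
segment 4 (254.6° to 290.2°, cycloidal, h = 5) is passed completely: s = 3.0000 + (5) = 8.0000
θ = 334.2° falls in segment 5 (290.2° to 360°, simple-harmonic, h = -8): β = 334.2 − 290.2 = 44°, B = 69.8°; Δs = -8/2·(1 − cos(π·0.6304)) = -5.5929; s = 8.0000 − 5.5929 = 2.4071

θ=185.4°: 22.6262
θ=201.8°: 18.6846
θ=258°: 3.0281
θ=334.2°: 2.4071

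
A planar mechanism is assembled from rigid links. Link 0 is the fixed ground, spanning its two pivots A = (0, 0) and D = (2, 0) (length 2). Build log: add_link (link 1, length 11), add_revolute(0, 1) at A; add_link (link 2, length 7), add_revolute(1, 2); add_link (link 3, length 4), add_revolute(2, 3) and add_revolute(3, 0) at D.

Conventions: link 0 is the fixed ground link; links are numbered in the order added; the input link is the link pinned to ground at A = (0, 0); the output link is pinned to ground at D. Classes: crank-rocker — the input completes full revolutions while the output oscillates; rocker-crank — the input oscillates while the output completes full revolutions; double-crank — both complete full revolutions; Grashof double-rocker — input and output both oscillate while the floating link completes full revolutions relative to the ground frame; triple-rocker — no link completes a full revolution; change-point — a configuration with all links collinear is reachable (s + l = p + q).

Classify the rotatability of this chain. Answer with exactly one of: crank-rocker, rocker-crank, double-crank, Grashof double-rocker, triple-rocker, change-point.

lengths: ground=2, input=11, coupler=7, output=4
sorted: s=2 (shortest), l=11 (longest), p+q=11
s + l = 13 vs p + q = 11
s + l > p + q → non-Grashof → no link fully rotates → triple-rocker

triple-rocker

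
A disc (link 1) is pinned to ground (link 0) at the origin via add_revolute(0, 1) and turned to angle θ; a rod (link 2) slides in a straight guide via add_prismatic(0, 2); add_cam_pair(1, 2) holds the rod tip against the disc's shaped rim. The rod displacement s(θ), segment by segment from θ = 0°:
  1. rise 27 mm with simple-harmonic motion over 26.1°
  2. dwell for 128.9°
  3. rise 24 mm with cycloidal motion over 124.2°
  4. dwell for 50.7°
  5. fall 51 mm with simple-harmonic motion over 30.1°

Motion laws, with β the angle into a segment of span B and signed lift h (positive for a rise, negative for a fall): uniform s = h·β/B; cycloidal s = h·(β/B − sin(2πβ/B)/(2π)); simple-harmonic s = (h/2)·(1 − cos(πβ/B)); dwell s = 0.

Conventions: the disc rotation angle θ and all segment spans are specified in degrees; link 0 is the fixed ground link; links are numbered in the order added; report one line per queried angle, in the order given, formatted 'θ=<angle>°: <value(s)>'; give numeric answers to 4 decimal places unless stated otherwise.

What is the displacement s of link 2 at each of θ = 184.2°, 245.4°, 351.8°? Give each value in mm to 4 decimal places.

segment 1 (0° to 26.1°, simple-harmonic, h = 27) is passed completely: s = 0.0000 + (27) = 27.0000
segment 2 (26.1° to 155°, dwell): s unchanged at 27.0000
θ = 184.2° falls in segment 3 (155° to 279.2°, cycloidal, h = 24): β = 184.2 − 155 = 29.2°, B = 124.2°; Δs = 24·(0.2351 − sin(2π·0.2351)/(2π)) = 1.8395; s = 27.0000 + 1.8395 = 28.8395
θ = 245.4° falls in segment 3 (155° to 279.2°, cycloidal, h = 24): β = 245.4 − 155 = 90.4°, B = 124.2°; Δs = 24·(0.7279 − sin(2π·0.7279)/(2π)) = 21.2514; s = 27.0000 + 21.2514 = 48.2514
segment 3 (155° to 279.2°, cycloidal, h = 24) is passed completely: s = 27.0000 + (24) = 51.0000
segment 4 (279.2° to 329.9°, dwell): s unchanged at 51.0000
θ = 351.8° falls in segment 5 (329.9° to 360°, simple-harmonic, h = -51): β = 351.8 − 329.9 = 21.9°, B = 30.1°; Δs = -51/2·(1 − cos(π·0.7276)) = -42.2172; s = 51.0000 − 42.2172 = 8.7828

θ=184.2°: 28.8395
θ=245.4°: 48.2514
θ=351.8°: 8.7828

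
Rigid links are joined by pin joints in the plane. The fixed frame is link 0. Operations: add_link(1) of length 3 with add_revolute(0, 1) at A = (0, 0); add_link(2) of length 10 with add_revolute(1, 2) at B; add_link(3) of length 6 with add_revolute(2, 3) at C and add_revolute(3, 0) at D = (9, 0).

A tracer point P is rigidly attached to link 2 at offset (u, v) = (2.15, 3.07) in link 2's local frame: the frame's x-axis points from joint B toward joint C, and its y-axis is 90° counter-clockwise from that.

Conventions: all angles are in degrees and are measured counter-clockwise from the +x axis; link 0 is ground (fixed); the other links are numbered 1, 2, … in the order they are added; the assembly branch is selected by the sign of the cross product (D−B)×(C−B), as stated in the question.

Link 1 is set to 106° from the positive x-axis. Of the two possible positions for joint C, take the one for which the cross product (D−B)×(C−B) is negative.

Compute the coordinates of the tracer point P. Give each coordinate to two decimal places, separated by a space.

A=(0,0), D=(9.00,0)
B = A + 3.00·(cos106°, sin106°) = (-0.8269, 2.8838)
|BD| = 10.2413
circle(B,10.00) ∩ circle(D,6.00): a=8.2453, h=5.6582
  candidates: C₊=(8.6780,5.9914) cross=57.948; C₋=(5.4914,-4.8672) cross=-57.948
  branch - wants cross < 0 → take C=(5.4914,-4.8672) (cross=-57.948)
ex = (C−B)/|BC| = (0.6318,-0.7751); ey = (0.7751,0.6318)
P = B + 2.15·ex + 3.07·ey = (2.9111,3.1570)

2.91 3.16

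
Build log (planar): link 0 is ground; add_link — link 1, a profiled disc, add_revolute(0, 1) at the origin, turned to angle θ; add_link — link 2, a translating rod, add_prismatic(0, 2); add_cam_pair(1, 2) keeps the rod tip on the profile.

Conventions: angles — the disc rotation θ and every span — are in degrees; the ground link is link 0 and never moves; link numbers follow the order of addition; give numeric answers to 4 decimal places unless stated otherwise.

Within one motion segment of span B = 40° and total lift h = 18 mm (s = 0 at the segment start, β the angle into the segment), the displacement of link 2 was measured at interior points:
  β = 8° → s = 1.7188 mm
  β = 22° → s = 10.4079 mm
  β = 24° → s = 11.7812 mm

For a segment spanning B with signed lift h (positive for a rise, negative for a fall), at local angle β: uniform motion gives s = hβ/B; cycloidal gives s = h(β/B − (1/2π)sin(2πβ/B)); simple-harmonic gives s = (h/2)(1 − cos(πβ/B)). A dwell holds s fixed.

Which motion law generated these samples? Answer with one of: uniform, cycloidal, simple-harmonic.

candidates at β/B = r: uniform s = h·r (linear in β); cycloidal s = h·(r − sin(2πr)/(2π)); simple-harmonic s = (h/2)(1 − cos(πr))
β=8°: printed 1.7188 | uniform 3.6000, cycloidal 0.8754, simple-harmonic 1.7188
β=22°: printed 10.4079 | uniform 9.9000, cycloidal 10.7853, simple-harmonic 10.4079
β=24°: printed 11.7812 | uniform 10.8000, cycloidal 12.4839, simple-harmonic 11.7812
only one law matches every sample → simple-harmonic

simple-harmonic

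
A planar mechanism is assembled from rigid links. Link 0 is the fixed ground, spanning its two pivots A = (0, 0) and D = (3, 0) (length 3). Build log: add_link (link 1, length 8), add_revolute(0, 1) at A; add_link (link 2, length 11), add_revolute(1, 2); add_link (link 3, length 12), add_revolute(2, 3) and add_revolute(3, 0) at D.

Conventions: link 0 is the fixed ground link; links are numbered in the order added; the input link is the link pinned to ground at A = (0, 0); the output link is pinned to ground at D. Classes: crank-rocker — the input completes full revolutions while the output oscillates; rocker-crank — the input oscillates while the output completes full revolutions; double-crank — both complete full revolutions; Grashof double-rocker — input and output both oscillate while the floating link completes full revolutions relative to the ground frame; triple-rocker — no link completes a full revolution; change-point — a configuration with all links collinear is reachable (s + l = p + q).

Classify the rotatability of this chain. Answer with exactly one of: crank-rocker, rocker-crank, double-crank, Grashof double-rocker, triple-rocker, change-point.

lengths: ground=3, input=8, coupler=11, output=12
sorted: s=3 (shortest), l=12 (longest), p+q=19
s + l = 15 vs p + q = 19
s + l < p + q (Grashof) with shortest = ground link → double-crank

double-crank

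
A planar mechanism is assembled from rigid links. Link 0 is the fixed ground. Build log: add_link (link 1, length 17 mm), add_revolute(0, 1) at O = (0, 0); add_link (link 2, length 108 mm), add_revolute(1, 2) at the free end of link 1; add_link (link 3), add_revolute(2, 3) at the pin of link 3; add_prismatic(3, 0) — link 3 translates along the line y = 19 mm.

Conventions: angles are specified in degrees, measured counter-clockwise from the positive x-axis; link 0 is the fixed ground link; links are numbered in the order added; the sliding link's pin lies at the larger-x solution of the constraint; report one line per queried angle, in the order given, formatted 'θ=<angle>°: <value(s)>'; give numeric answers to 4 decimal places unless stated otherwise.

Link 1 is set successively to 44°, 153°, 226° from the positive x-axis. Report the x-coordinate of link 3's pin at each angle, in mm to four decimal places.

geometry: r = 17 mm, L = 108 mm, e = 19 mm
θ=44°: crank pin P = (r cos θ, r sin θ) = (12.228777, 11.809192)
θ=44°: h = r sin θ − e = 11.809192 − 19 = -7.190808
θ=44°: x = r cos θ + √(L² − h²) = 12.228777 + 107.760347 = 119.989123
θ=153°: crank pin P = (r cos θ, r sin θ) = (-15.147111, 7.717838)
θ=153°: h = r sin θ − e = 7.717838 − 19 = -11.282162
θ=153°: x = r cos θ + √(L² − h²) = -15.147111 + 107.409091 = 92.261980
θ=226°: crank pin P = (r cos θ, r sin θ) = (-11.809192, -12.228777)
θ=226°: h = r sin θ − e = -12.228777 − 19 = -31.228777
θ=226°: x = r cos θ + √(L² − h²) = -11.809192 + 103.386476 = 91.577284

θ=44°: 119.9891
θ=153°: 92.2620
θ=226°: 91.5773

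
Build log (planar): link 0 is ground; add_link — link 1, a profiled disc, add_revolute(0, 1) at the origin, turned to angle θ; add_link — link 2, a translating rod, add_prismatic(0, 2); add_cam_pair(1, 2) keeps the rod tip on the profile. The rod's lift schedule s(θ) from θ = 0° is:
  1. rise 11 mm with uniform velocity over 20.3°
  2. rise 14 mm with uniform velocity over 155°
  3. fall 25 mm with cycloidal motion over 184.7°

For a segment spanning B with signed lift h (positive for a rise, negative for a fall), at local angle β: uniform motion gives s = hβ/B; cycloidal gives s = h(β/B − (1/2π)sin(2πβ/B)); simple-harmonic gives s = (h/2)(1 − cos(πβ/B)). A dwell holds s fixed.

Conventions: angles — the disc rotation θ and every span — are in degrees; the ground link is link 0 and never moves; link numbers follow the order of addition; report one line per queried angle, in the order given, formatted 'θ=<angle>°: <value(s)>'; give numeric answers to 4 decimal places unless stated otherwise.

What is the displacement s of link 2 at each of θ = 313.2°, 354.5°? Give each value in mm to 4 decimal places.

seg 1 [0°–20.3°] uniform, h=11: full span → s += 11 → s = 11.0000
seg 2 [20.3°–175.3°] uniform, h=14: full span → s += 14 → s = 25.0000
seg 3 [175.3°–360°] cycloidal, h=-25: θ=313.2° here. β=137.9, B=184.7. -25·(0.7466 − sin(2π·0.7466)/(2π)) = -22.6434 → s = 2.3566
seg 3 [175.3°–360°] cycloidal, h=-25: θ=354.5° here. β=179.2, B=184.7. -25·(0.9702 − sin(2π·0.9702)/(2π)) = -24.9957 → s = 0.0043

θ=313.2°: 2.3566
θ=354.5°: 0.0043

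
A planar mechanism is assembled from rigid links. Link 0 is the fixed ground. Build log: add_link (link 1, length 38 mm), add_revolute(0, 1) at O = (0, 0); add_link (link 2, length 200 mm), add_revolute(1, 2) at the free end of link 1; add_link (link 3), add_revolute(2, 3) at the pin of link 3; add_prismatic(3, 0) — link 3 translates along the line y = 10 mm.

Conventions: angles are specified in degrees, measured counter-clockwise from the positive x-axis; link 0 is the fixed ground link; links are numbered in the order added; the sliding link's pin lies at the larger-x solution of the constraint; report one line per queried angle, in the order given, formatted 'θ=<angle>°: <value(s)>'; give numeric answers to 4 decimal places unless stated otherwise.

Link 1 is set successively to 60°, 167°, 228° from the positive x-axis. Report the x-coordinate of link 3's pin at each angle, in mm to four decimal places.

geometry: r = 38 mm, L = 200 mm, e = 10 mm
θ=60°: crank pin P = (r cos θ, r sin θ) = (19.000000, 32.908965)
θ=60°: h = r sin θ − e = 32.908965 − 10 = 22.908965
θ=60°: x = r cos θ + √(L² − h²) = 19.000000 + 198.683616 = 217.683616
θ=167°: crank pin P = (r cos θ, r sin θ) = (-37.026062, 8.548140)
θ=167°: h = r sin θ − e = 8.548140 − 10 = -1.451860
θ=167°: x = r cos θ + √(L² − h²) = -37.026062 + 199.994730 = 162.968668
θ=228°: crank pin P = (r cos θ, r sin θ) = (-25.426963, -28.239503)
θ=228°: h = r sin θ − e = -28.239503 − 10 = -38.239503
θ=228°: x = r cos θ + √(L² − h²) = -25.426963 + 196.310317 = 170.883354

θ=60°: 217.6836
θ=167°: 162.9687
θ=228°: 170.8834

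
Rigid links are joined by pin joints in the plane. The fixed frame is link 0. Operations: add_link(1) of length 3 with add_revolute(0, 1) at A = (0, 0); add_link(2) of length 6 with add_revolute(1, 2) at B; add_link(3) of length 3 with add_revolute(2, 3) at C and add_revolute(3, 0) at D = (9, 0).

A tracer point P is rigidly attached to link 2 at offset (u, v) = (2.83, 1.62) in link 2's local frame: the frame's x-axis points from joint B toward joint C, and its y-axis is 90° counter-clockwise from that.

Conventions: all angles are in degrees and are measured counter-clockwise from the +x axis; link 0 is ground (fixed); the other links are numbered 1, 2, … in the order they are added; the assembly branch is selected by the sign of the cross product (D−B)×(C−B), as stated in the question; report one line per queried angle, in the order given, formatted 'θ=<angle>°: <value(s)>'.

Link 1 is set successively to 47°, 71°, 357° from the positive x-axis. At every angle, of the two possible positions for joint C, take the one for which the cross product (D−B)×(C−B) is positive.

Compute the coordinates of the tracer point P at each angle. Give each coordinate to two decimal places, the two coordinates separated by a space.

A=(0,0), D=(9.00,0)
θ=47°: B = A + 3.00·(cos47°, sin47°) = (2.0460, 2.1941)
θ=47°: |BD| = 7.2919
θ=47°: circle(B,6.00) ∩ circle(D,3.00): a=5.4973, h=2.4040
θ=47°:   candidates: C₊=(8.0119,2.8326) cross=17.530; C₋=(6.5652,-1.7527) cross=-17.530
θ=47°:   branch + wants cross > 0 → take C=(8.0119,2.8326) (cross=17.530)
θ=47°: ex = (C−B)/|BC| = (0.9943,0.1064); ey = (-0.1064,0.9943)
θ=47°: P = B + 2.83·ex + 1.62·ey = (4.6875,4.1060)
θ=71°: B = A + 3.00·(cos71°, sin71°) = (0.9767, 2.8366)
θ=71°: |BD| = 8.5100
θ=71°: circle(B,6.00) ∩ circle(D,3.00): a=5.8414, h=1.3706
θ=71°:   candidates: C₊=(6.9409,2.1817) cross=11.664; C₋=(6.0272,-0.4027) cross=-11.664
θ=71°:   branch + wants cross > 0 → take C=(6.9409,2.1817) (cross=11.664)
θ=71°: ex = (C−B)/|BC| = (0.9940,-0.1091); ey = (0.1091,0.9940)
θ=71°: P = B + 2.83·ex + 1.62·ey = (3.9666,4.1380)
θ=357°: B = A + 3.00·(cos357°, sin357°) = (2.9959, -0.1570)
θ=357°: |BD| = 6.0062
θ=357°: circle(B,6.00) ∩ circle(D,3.00): a=5.2508, h=2.9033
θ=357°:   candidates: C₊=(8.1690,2.8826) cross=17.438; C₋=(8.3208,-2.9221) cross=-17.438
θ=357°:   branch + wants cross > 0 → take C=(8.1690,2.8826) (cross=17.438)
θ=357°: ex = (C−B)/|BC| = (0.8622,0.5066); ey = (-0.5066,0.8622)
θ=357°: P = B + 2.83·ex + 1.62·ey = (4.6152,2.6734)

θ=47°: 4.69 4.11
θ=71°: 3.97 4.14
θ=357°: 4.62 2.67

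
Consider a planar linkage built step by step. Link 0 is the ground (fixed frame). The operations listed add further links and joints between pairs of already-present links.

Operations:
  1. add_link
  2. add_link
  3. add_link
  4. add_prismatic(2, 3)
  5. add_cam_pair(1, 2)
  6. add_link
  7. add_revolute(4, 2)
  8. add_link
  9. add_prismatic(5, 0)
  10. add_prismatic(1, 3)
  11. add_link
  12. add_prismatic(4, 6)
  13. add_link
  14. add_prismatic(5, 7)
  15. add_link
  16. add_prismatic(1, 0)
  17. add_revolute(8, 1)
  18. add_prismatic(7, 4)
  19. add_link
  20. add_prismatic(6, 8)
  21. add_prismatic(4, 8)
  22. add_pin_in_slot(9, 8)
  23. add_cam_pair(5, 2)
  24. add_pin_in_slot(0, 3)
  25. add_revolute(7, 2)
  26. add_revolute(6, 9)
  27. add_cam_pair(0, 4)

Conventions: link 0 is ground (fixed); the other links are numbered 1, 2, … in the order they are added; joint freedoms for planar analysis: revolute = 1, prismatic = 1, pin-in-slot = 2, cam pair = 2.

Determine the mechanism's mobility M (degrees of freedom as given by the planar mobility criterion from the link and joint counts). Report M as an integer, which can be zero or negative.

L=1 J1=0 J2=0
add link → L=2 J1=0 J2=0
add link → L=3 J1=0 J2=0
add link → L=4 J1=0 J2=0
P@2,3 dof=1 J1 → L=4 J1=1 J2=0
C@1,2 dof=2 J2 → L=4 J1=1 J2=1
add link → L=5 J1=1 J2=1
R@4,2 dof=1 J1 → L=5 J1=2 J2=1
add link → L=6 J1=2 J2=1
P@5,0 dof=1 J1 → L=6 J1=3 J2=1
P@1,3 dof=1 J1 → L=6 J1=4 J2=1
add link → L=7 J1=4 J2=1
P@4,6 dof=1 J1 → L=7 J1=5 J2=1
add link → L=8 J1=5 J2=1
P@5,7 dof=1 J1 → L=8 J1=6 J2=1
add link → L=9 J1=6 J2=1
P@1,0 dof=1 J1 → L=9 J1=7 J2=1
R@8,1 dof=1 J1 → L=9 J1=8 J2=1
P@7,4 dof=1 J1 → L=9 J1=9 J2=1
add link → L=10 J1=9 J2=1
P@6,8 dof=1 J1 → L=10 J1=10 J2=1
P@4,8 dof=1 J1 → L=10 J1=11 J2=1
PS@9,8 dof=2 J2 → L=10 J1=11 J2=2
C@5,2 dof=2 J2 → L=10 J1=11 J2=3
PS@0,3 dof=2 J2 → L=10 J1=11 J2=4
R@7,2 dof=1 J1 → L=10 J1=12 J2=4
R@6,9 dof=1 J1 → L=10 J1=13 J2=4
C@0,4 dof=2 J2 → L=10 J1=13 J2=5
M=3(L−1)−2J1−J2=3·9−2·13−5=-4

M = -4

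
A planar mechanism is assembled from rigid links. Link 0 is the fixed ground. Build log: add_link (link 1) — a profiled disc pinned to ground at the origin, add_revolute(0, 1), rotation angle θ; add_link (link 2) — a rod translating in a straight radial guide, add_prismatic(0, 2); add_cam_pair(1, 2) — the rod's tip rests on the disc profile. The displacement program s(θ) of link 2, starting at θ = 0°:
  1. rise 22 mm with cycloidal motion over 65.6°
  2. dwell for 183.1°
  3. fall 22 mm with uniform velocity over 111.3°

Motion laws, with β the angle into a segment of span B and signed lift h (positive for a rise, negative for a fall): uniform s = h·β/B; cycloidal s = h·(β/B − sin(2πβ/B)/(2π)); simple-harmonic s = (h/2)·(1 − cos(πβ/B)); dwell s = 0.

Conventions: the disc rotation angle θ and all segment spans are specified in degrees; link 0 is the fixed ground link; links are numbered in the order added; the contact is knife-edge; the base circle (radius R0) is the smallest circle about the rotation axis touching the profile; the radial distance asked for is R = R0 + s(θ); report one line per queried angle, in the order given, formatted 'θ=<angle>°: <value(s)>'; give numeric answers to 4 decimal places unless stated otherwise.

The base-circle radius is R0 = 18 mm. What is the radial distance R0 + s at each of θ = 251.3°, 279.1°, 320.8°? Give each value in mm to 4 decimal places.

seg 1 [0°–65.6°] cycloidal, h=22: full span → s += 22 → s = 22.0000
seg 2 [65.6°–248.7°] dwell: s stays 22.0000
seg 3 [248.7°–360°] uniform, h=-22: θ=251.3° here. β=2.6, B=111.3. -22·2.6/111.3 = -0.5139 → s = 21.4861
seg 3 [248.7°–360°] uniform, h=-22: θ=279.1° here. β=30.4, B=111.3. -22·30.4/111.3 = -6.0090 → s = 15.9910
seg 3 [248.7°–360°] uniform, h=-22: θ=320.8° here. β=72.1, B=111.3. -22·72.1/111.3 = -14.2516 → s = 7.7484
θ=251.3°: R = R0 + s = 18 + 21.4861 = 39.4861
θ=279.1°: R = R0 + s = 18 + 15.9910 = 33.9910
θ=320.8°: R = R0 + s = 18 + 7.7484 = 25.7484

θ=251.3°: 39.4861
θ=279.1°: 33.9910
θ=320.8°: 25.7484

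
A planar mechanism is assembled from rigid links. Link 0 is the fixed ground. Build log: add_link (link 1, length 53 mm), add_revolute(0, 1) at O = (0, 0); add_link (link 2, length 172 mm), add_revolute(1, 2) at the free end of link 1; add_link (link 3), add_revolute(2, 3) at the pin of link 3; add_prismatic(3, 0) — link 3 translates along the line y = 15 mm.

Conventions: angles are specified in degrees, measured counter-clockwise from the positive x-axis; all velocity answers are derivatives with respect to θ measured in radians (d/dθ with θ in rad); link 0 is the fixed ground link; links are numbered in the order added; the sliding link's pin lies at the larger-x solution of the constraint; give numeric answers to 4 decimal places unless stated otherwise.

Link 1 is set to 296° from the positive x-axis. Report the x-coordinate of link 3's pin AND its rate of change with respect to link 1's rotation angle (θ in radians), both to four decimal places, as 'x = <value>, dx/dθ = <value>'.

geometry: r = 53 mm, L = 172 mm, e = 15 mm
crank pin P = (r cos θ, r sin θ) = (23.233671, -47.636084)
h = r sin θ − e = -47.636084 − 15 = -62.636084
x = r cos θ + √(L² − h²) = 23.233671 + 160.189641 = 183.423311
dx/dθ = −r sin θ − h·r cos θ/√(L² − h²) (θ in radians; h = -62.636084) = 56.720730

x = 183.4233, dx/dθ = 56.7207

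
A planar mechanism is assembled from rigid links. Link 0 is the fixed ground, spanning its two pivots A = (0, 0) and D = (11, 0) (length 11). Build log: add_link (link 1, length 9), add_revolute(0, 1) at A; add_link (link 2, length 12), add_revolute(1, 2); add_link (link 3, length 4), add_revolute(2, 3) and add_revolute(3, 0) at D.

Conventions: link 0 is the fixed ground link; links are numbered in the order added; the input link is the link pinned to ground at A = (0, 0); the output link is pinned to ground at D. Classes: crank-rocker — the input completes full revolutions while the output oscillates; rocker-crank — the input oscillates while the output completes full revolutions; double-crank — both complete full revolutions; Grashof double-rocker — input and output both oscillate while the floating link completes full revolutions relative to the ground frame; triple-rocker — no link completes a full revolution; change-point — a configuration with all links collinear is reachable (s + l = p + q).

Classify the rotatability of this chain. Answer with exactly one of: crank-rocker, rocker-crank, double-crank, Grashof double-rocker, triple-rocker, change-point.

lengths: ground=11, input=9, coupler=12, output=4
sorted: s=4 (shortest), l=12 (longest), p+q=20
s + l = 16 vs p + q = 20
s + l < p + q (Grashof) with shortest = output link → rocker-crank

rocker-crank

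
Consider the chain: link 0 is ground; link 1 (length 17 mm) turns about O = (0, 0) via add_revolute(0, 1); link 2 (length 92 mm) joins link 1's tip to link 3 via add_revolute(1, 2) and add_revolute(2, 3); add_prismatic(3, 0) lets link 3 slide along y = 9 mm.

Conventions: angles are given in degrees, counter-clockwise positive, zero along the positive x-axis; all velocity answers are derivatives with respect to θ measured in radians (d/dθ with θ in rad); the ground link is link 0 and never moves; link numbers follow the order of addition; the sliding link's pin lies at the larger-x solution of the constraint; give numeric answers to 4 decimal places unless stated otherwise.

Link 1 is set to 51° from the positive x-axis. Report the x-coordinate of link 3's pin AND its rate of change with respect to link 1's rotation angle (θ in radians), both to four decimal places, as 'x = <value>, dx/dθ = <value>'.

geometry: r = 17 mm, L = 92 mm, e = 9 mm
crank pin P = (r cos θ, r sin θ) = (10.698447, 13.211481)
h = r sin θ − e = 13.211481 − 9 = 4.211481
x = r cos θ + √(L² − h²) = 10.698447 + 91.903555 = 102.602002
dx/dθ = −r sin θ − h·r cos θ/√(L² − h²) (θ in radians; h = 4.211481) = -13.701738

x = 102.6020, dx/dθ = -13.7017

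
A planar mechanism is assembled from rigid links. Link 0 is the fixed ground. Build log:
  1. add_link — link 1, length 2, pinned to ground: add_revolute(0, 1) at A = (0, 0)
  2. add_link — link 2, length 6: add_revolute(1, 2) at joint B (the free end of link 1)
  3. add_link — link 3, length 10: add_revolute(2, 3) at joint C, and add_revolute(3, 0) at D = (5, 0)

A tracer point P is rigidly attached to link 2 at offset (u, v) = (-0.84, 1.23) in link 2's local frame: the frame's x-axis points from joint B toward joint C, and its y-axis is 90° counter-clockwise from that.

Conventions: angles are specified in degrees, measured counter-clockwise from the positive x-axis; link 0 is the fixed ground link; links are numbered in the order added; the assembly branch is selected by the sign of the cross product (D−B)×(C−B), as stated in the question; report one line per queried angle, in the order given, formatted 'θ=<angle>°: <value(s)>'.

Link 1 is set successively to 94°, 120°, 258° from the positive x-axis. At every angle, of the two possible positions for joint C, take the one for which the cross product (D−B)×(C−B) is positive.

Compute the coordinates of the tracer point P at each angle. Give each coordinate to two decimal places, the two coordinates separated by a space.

A=(0,0), D=(5.00,0)
θ=94°: B = A + 2.00·(cos94°, sin94°) = (-0.1395, 1.9951)
θ=94°: |BD| = 5.5132
θ=94°: circle(B,6.00) ∩ circle(D,10.00): a=-3.0477, h=5.1683
θ=94°:   candidates: C₊=(-1.1103,7.9161) cross=28.494; C₋=(-4.8510,-1.7200) cross=-28.494
θ=94°:   branch + wants cross > 0 → take C=(-1.1103,7.9161) (cross=28.494)
θ=94°: ex = (C−B)/|BC| = (-0.1618,0.9868); ey = (-0.9868,-0.1618)
θ=94°: P = B + -0.84·ex + 1.23·ey = (-1.2174,0.9672)
θ=120°: B = A + 2.00·(cos120°, sin120°) = (-1.0000, 1.7321)
θ=120°: |BD| = 6.2450
θ=120°: circle(B,6.00) ∩ circle(D,10.00): a=-2.0016, h=5.6563
θ=120°:   candidates: C₊=(-1.3543,7.7216) cross=35.324; C₋=(-4.4918,-3.1472) cross=-35.324
θ=120°:   branch + wants cross > 0 → take C=(-1.3543,7.7216) (cross=35.324)
θ=120°: ex = (C−B)/|BC| = (-0.0591,0.9983); ey = (-0.9983,-0.0591)
θ=120°: P = B + -0.84·ex + 1.23·ey = (-2.1783,0.8209)
θ=258°: B = A + 2.00·(cos258°, sin258°) = (-0.4158, -1.9563)
θ=258°: |BD| = 5.7583
θ=258°: circle(B,6.00) ∩ circle(D,10.00): a=-2.6780, h=5.3692
θ=258°:   candidates: C₊=(-4.7587,2.1837) cross=30.918; C₋=(-1.1105,-7.9159) cross=-30.918
θ=258°:   branch + wants cross > 0 → take C=(-4.7587,2.1837) (cross=30.918)
θ=258°: ex = (C−B)/|BC| = (-0.7238,0.6900); ey = (-0.6900,-0.7238)
θ=258°: P = B + -0.84·ex + 1.23·ey = (-0.6565,-3.4262)

θ=94°: -1.22 0.97
θ=120°: -2.18 0.82
θ=258°: -0.66 -3.43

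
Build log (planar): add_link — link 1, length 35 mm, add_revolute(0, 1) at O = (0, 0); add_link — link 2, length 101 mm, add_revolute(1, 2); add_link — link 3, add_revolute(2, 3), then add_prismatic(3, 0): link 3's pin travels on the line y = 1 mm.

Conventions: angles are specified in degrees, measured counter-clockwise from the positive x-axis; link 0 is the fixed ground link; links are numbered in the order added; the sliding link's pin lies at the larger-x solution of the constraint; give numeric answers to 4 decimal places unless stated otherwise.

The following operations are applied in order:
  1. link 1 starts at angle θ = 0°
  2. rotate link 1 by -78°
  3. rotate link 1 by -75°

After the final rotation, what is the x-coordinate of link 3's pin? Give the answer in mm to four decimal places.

geometry: r = 35 mm, L = 101 mm, e = 1 mm; θ starts at 0°
rotate link 1 by -78°: θ ← 0° -78° = -78°
rotate link 1 by -75°: θ ← -78° -75° = -153°
crank pin P = (r cos θ, r sin θ) = (-31.185228, -15.889667)
h = r sin θ − e = -15.889667 − 1 = -16.889667
x = r cos θ + √(L² − h²) = -31.185228 + 99.577804 = 68.392576

68.3926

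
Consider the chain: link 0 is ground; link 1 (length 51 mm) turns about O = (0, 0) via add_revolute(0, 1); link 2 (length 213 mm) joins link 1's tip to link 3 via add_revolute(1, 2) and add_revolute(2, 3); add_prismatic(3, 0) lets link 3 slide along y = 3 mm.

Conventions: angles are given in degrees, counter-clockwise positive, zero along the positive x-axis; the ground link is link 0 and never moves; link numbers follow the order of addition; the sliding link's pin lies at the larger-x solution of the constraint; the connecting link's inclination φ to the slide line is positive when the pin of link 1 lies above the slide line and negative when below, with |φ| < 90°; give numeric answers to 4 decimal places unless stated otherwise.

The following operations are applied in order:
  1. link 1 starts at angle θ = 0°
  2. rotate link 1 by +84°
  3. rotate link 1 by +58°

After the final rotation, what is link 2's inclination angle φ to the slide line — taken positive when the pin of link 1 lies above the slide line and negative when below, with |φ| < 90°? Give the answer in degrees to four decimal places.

geometry: r = 51 mm, L = 213 mm, e = 3 mm; θ starts at 0°
rotate link 1 by +84°: θ ← 0° +84° = 84°
rotate link 1 by +58°: θ ← 84° +58° = 142°
h = r sin θ − e = 31.398735 − 3 = 28.398735
sin φ = h / L = 28.398735 / 213 = 0.13332740
φ = arcsin(0.13332740) = 7.661912°

7.6619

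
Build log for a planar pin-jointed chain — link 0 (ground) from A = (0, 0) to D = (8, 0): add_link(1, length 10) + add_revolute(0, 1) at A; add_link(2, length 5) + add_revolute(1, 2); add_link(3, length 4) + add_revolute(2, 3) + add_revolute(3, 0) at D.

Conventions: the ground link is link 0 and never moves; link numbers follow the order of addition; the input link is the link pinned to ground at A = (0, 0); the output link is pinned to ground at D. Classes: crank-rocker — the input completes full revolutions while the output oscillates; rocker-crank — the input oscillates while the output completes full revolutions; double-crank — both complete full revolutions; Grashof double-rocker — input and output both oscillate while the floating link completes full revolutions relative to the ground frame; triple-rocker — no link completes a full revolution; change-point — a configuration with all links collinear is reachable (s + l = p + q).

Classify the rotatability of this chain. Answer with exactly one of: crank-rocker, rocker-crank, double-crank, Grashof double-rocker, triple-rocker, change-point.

lengths: ground=8, input=10, coupler=5, output=4
sorted: s=4 (shortest), l=10 (longest), p+q=13
s + l = 14 vs p + q = 13
s + l > p + q → non-Grashof → no link fully rotates → triple-rocker

triple-rocker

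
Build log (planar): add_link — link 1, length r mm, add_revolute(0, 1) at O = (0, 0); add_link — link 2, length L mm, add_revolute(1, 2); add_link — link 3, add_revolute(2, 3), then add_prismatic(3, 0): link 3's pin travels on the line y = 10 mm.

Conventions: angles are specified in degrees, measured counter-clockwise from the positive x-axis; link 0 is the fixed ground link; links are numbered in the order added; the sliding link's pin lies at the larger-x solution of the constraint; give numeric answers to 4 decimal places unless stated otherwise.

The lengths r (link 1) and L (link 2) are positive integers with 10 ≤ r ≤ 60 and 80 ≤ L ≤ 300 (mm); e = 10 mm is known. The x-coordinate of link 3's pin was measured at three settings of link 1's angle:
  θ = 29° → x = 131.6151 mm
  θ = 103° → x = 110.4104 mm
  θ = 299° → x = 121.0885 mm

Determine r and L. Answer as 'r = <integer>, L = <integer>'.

constraint per measurement: (x − r cos θ)² + (r sin θ − e)² = L²
subtracting the θ₁ and θ₂ equations cancels the r² and L² terms:
r = (x₁² − x₂²) / (2[(x₁cos θ₁ + e sin θ₁) − (x₂cos θ₂ + e sin θ₂)]) = 19.0000 → r = 19
L² = (x₁ − r cos θ₁)² + (r sin θ₁ − e)² = 13225.0068 → L = 115.0000 → L = 115
check at θ₃=299°: x = 121.0885 (printed 121.0885) ✓

r = 19, L = 115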